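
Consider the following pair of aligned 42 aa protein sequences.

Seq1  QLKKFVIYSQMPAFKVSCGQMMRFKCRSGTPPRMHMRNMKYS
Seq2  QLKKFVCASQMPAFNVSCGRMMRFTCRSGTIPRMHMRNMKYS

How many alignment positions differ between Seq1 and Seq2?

6

The sequences differ at positions 7 (I/C), 8 (Y/A), 15 (K/N), 20 (Q/R), 25 (K/T), 31 (P/I).
That gives 6 mismatches out of 42 aligned sites, so the Hamming distance is 6.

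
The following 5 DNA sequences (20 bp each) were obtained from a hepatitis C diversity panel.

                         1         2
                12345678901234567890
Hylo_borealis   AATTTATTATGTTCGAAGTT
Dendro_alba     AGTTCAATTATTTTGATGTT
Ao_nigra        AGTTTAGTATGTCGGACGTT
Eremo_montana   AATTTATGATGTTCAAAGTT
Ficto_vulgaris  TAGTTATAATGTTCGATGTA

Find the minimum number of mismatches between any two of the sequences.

Pairwise Hamming distances:
  Hylo_borealis vs Dendro_alba: 8
  Hylo_borealis vs Ao_nigra: 5
  Hylo_borealis vs Eremo_montana: 2
  Hylo_borealis vs Ficto_vulgaris: 5
  Dendro_alba vs Ao_nigra: 8
  Dendro_alba vs Eremo_montana: 10
  Dendro_alba vs Ficto_vulgaris: 11
  Ao_nigra vs Eremo_montana: 7
  Ao_nigra vs Ficto_vulgaris: 9
  Eremo_montana vs Ficto_vulgaris: 6
The smallest is 2, between Hylo_borealis and Eremo_montana.

2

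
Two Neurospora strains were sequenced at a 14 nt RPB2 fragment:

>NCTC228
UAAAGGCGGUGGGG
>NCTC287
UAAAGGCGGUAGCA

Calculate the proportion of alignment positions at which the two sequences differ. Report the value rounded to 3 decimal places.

0.214

Mismatches occur at site 11 (G/A), site 13 (G/C), site 14 (G/A).
There are 3 differences over 14 sites, so p = 3/14 = 0.214.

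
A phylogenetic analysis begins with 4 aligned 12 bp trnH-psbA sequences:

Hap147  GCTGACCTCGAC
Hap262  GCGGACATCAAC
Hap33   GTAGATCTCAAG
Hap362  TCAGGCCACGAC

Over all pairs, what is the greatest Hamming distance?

7

Pairwise Hamming distances:
  Hap147 vs Hap262: 3
  Hap147 vs Hap33: 5
  Hap147 vs Hap362: 4
  Hap262 vs Hap33: 5
  Hap262 vs Hap362: 6
  Hap33 vs Hap362: 7
The largest is 7, between Hap33 and Hap362.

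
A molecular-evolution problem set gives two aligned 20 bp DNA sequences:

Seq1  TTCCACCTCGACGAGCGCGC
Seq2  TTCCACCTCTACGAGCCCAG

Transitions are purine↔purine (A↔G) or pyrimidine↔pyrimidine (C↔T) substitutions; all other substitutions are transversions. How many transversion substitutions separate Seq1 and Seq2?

3

Differing sites — 10:G/T (Tv); 17:G/C (Tv); 19:G/A (Ti); 20:C/G (Tv).
Of the 4 differences, 1 transition and 3 transversions, so the answer is 3.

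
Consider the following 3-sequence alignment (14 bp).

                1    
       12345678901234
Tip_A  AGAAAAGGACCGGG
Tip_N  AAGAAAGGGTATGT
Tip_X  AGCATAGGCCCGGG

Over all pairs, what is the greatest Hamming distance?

8

Pairwise Hamming distances:
  Tip_A vs Tip_N: 7
  Tip_A vs Tip_X: 3
  Tip_N vs Tip_X: 8
The largest is 8, between Tip_N and Tip_X.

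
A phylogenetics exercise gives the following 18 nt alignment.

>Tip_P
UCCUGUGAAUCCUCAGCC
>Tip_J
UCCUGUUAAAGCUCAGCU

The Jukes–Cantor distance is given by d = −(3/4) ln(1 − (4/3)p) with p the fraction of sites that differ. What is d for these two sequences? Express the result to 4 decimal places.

Mismatches occur at site 7 (G/U), site 10 (U/A), site 11 (C/G), site 18 (C/U).
p = 4/18 = 0.222222.
d = −0.75 · ln(1 − (4/3)·0.222222) = −0.75 · ln(0.703704) = −0.75 · (-0.351397) = 0.2635.

0.2635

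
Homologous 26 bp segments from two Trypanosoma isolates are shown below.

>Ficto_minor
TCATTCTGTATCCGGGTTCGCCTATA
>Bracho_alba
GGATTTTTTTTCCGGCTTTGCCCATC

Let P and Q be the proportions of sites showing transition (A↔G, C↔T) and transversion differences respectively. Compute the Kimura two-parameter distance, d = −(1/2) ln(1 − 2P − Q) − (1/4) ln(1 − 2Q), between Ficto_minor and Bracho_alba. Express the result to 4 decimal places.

Differing sites — 1:T/G (Tv); 2:C/G (Tv); 6:C/T (Ti); 8:G/T (Tv); 10:A/T (Tv); 16:G/C (Tv); 19:C/T (Ti); 23:T/C (Ti); 26:A/C (Tv).
Of the 9 differences, 3 transitions and 6 transversions over 26 sites: P = 3/26 = 0.115385, Q = 6/26 = 0.230769.
d = −0.5·ln(0.538461) − 0.25·ln(0.538462) = −0.5·(-0.619040) − 0.25·(-0.619038) = 0.4643.

0.4643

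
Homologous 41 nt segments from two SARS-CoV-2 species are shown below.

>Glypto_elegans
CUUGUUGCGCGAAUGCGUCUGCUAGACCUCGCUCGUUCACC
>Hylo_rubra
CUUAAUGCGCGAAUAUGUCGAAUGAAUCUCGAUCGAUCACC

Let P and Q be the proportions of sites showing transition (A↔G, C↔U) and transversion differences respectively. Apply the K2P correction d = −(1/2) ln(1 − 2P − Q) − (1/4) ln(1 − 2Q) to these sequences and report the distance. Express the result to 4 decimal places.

The sequences differ at positions 4 (G/A, transition), 5 (U/A, transversion), 15 (G/A, transition), 16 (C/U, transition), 20 (U/G, transversion), 21 (G/A, transition), 22 (C/A, transversion), 24 (A/G, transition), 25 (G/A, transition), 27 (C/U, transition), 32 (C/A, transversion), 36 (U/A, transversion).
Of the 12 differences, 7 transitions and 5 transversions over 41 sites: P = 7/41 = 0.170732, Q = 5/41 = 0.121951.
d = −0.5·ln(0.536585) − 0.25·ln(0.756098) = −0.5·(-0.622530) − 0.25·(-0.279584) = 0.3812.

0.3812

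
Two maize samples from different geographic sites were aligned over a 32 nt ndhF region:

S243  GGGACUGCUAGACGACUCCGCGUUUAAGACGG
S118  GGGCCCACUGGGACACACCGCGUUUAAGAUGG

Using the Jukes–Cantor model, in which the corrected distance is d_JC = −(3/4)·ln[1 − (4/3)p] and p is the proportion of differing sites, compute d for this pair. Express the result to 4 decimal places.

Mismatches occur at site 4 (A/C), site 6 (U/C), site 7 (G/A), site 10 (A/G), site 12 (A/G), site 13 (C/A), site 14 (G/C), site 17 (U/A), site 30 (C/U).
p = 9/32 = 0.281250.
d = −0.75 · ln(1 − (4/3)·0.281250) = −0.75 · ln(0.625000) = −0.75 · (-0.470004) = 0.3525.

0.3525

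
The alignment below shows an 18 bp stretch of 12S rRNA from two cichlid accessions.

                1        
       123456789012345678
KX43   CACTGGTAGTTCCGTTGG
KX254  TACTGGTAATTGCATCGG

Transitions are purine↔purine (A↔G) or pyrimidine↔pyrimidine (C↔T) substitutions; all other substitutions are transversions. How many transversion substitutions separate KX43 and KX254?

Differing sites — 1:C/T (Ti); 9:G/A (Ti); 12:C/G (Tv); 14:G/A (Ti); 16:T/C (Ti).
Of the 5 differences, 4 transitions and 1 transversion, so the answer is 1.

1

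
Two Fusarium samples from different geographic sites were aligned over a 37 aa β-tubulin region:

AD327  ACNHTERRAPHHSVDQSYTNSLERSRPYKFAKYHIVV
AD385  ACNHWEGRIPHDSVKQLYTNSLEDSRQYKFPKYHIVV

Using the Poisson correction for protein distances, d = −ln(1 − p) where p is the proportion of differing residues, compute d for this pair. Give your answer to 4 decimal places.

Differing sites — 5:T/W; 7:R/G; 9:A/I; 12:H/D; 15:D/K; 17:S/L; 24:R/D; 27:P/Q; 31:A/P.
p = 9/37 = 0.243243.
d = −ln(1 − 0.243243) = −ln(0.756757) = 0.2787.

0.2787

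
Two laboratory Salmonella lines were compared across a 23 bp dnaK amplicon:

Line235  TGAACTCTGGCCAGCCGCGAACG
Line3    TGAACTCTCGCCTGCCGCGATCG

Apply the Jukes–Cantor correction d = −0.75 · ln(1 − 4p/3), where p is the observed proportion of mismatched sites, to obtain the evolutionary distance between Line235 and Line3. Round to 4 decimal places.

0.1433

Differing sites — 9:G/C; 13:A/T; 21:A/T.
p = 3/23 = 0.130435.
d = −0.75 · ln(1 − (4/3)·0.130435) = −0.75 · ln(0.826087) = −0.75 · (-0.191055) = 0.1433.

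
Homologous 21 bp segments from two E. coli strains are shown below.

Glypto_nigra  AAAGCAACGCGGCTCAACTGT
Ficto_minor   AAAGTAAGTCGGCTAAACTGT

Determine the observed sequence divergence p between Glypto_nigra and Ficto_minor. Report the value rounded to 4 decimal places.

Mismatches occur at site 5 (C↔T), site 8 (C↔G), site 9 (G↔T), site 15 (C↔A).
There are 4 differences over 21 sites, so p = 4/21 = 0.1905.

0.1905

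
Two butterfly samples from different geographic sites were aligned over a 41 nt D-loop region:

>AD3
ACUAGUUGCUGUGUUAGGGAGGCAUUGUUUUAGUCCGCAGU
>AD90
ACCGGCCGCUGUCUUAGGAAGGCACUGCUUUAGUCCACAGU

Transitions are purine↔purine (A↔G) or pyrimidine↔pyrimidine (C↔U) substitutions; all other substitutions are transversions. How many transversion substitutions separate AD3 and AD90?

1

Mismatches occur at site 3 (U→C, transition), site 4 (A→G, transition), site 6 (U→C, transition), site 7 (U→C, transition), site 13 (G→C, transversion), site 19 (G→A, transition), site 25 (U→C, transition), site 28 (U→C, transition), site 37 (G→A, transition).
Of the 9 differences, 8 transitions and 1 transversion, so the answer is 1.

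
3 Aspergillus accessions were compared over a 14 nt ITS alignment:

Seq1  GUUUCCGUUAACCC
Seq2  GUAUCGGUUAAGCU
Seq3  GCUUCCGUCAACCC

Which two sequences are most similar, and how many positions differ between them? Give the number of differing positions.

Pairwise Hamming distances:
  Seq1 vs Seq2: 4
  Seq1 vs Seq3: 2
  Seq2 vs Seq3: 6
The smallest is 2, between Seq1 and Seq3.

2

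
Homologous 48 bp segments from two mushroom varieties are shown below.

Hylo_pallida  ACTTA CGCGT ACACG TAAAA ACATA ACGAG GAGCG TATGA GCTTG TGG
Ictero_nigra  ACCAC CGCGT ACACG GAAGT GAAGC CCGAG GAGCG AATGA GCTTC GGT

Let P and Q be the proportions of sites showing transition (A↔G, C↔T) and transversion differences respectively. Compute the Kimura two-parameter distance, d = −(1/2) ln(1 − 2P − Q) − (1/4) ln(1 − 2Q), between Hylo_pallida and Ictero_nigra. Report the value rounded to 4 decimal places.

Mismatches occur at site 3 (T↔C, transition), site 4 (T↔A, transversion), site 5 (A↔C, transversion), site 16 (T↔G, transversion), site 19 (A↔G, transition), site 20 (A↔T, transversion), site 21 (A↔G, transition), site 22 (C↔A, transversion), site 24 (T↔G, transversion), site 25 (A↔C, transversion), site 26 (A↔C, transversion), site 36 (T↔A, transversion), site 45 (G↔C, transversion), site 46 (T↔G, transversion), site 48 (G↔T, transversion).
Of the 15 differences, 3 transitions and 12 transversions over 48 sites: P = 3/48 = 0.062500, Q = 12/48 = 0.250000.
d = −0.5·ln(0.625000) − 0.25·ln(0.500000) = −0.5·(-0.470004) − 0.25·(-0.693147) = 0.4083.

0.4083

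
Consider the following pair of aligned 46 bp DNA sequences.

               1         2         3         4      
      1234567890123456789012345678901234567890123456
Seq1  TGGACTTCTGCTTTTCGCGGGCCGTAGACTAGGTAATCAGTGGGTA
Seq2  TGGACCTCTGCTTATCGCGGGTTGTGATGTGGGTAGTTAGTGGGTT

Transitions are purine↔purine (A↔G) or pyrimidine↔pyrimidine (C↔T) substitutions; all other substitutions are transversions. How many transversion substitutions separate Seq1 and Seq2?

4

Differing sites — 6:T/C (Ti); 14:T/A (Tv); 22:C/T (Ti); 23:C/T (Ti); 26:A/G (Ti); 27:G/A (Ti); 28:A/T (Tv); 29:C/G (Tv); 31:A/G (Ti); 36:A/G (Ti); 38:C/T (Ti); 46:A/T (Tv).
Of the 12 differences, 8 transitions and 4 transversions, so the answer is 4.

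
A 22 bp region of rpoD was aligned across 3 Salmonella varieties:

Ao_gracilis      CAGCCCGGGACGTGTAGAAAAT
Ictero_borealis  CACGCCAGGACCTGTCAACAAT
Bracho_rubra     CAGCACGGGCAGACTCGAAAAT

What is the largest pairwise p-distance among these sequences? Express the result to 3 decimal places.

Pairwise Hamming distances:
  Ao_gracilis vs Ictero_borealis: 7
  Ao_gracilis vs Bracho_rubra: 6
  Ictero_borealis vs Bracho_rubra: 11
The largest is 11 mismatches, between Ictero_borealis and Bracho_rubra; p = 11/22 = 0.500.

0.500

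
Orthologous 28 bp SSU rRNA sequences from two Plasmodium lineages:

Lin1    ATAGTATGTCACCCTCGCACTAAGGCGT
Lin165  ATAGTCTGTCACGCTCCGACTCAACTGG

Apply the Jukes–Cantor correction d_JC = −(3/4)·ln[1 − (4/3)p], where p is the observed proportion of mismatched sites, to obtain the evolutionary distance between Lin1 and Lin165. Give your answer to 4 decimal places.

Differing sites — 6:A/C; 13:C/G; 17:G/C; 18:C/G; 22:A/C; 24:G/A; 25:G/C; 26:C/T; 28:T/G.
p = 9/28 = 0.321429.
d = −0.75 · ln(1 − (4/3)·0.321429) = −0.75 · ln(0.571428) = −0.75 · (-0.559617) = 0.4197.

0.4197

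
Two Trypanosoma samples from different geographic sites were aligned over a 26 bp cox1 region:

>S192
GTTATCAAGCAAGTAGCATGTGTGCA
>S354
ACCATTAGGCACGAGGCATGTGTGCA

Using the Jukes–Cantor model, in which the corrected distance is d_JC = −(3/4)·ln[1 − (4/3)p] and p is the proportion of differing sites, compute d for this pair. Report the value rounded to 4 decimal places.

0.3961

Differing sites — 1:G/A; 2:T/C; 3:T/C; 6:C/T; 8:A/G; 12:A/C; 14:T/A; 15:A/G.
p = 8/26 = 0.307692.
d = −0.75 · ln(1 − (4/3)·0.307692) = −0.75 · ln(0.589744) = −0.75 · (-0.528067) = 0.3961.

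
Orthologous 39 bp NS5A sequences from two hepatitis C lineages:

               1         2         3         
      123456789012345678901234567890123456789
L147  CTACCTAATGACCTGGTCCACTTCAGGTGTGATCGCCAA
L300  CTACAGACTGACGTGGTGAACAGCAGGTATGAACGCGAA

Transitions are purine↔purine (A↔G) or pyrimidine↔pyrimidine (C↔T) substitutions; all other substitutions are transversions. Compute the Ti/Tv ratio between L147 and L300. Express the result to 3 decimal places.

Mismatches occur at site 5 (C→A, transversion), site 6 (T→G, transversion), site 8 (A→C, transversion), site 13 (C→G, transversion), site 18 (C→G, transversion), site 19 (C→A, transversion), site 22 (T→A, transversion), site 23 (T→G, transversion), site 29 (G→A, transition), site 33 (T→A, transversion), site 37 (C→G, transversion).
Of the 11 differences, 1 transition and 10 transversions, so Ti/Tv = 1/10 = 0.100.

0.100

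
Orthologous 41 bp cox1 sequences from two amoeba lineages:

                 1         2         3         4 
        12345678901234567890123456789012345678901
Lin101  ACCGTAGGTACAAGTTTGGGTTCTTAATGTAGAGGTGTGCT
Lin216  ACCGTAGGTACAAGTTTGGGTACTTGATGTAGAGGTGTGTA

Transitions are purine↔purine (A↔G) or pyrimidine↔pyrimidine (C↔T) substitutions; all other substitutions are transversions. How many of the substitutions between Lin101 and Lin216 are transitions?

2

The sequences differ at positions 22 (T/A, transversion), 26 (A/G, transition), 40 (C/T, transition), 41 (T/A, transversion).
Of the 4 differences, 2 transitions and 2 transversions, so the answer is 2.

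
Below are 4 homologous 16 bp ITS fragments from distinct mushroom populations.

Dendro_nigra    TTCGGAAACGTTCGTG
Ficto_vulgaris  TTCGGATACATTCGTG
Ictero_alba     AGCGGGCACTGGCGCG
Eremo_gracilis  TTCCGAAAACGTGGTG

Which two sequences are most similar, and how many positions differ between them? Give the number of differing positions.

Pairwise Hamming distances:
  Dendro_nigra vs Ficto_vulgaris: 2
  Dendro_nigra vs Ictero_alba: 8
  Dendro_nigra vs Eremo_gracilis: 5
  Ficto_vulgaris vs Ictero_alba: 8
  Ficto_vulgaris vs Eremo_gracilis: 6
  Ictero_alba vs Eremo_gracilis: 10
The smallest is 2, between Dendro_nigra and Ficto_vulgaris.

2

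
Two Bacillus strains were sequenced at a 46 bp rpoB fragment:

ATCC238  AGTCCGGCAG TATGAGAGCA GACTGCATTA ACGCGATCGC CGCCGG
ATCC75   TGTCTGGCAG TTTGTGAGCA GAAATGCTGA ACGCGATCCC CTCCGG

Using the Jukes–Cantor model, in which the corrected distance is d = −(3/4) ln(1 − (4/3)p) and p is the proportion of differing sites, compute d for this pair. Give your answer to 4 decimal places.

Mismatches occur at site 1 (A/T), site 5 (C/T), site 12 (A/T), site 15 (A/T), site 23 (C/A), site 24 (T/A), site 25 (G/T), site 26 (C/G), site 27 (A/C), site 29 (T/G), site 39 (G/C), site 42 (G/T).
p = 12/46 = 0.260870.
d = −0.75 · ln(1 − (4/3)·0.260870) = −0.75 · ln(0.652173) = −0.75 · (-0.427445) = 0.3206.

0.3206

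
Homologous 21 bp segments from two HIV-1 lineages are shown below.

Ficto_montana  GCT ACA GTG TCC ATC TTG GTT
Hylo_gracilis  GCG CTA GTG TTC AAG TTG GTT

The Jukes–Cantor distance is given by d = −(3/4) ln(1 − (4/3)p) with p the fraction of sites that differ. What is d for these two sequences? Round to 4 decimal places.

0.3597

Mismatches occur at site 3 (T/G), site 4 (A/C), site 5 (C/T), site 11 (C/T), site 14 (T/A), site 15 (C/G).
p = 6/21 = 0.285714.
d = −0.75 · ln(1 − (4/3)·0.285714) = −0.75 · ln(0.619048) = −0.75 · (-0.479572) = 0.3597.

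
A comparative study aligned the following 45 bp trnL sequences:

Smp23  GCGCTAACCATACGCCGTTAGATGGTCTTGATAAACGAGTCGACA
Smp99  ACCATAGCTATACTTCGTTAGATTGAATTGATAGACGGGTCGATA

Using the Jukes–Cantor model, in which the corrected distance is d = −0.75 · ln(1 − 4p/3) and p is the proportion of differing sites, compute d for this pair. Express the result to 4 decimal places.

Mismatches occur at site 1 (G→A), site 3 (G→C), site 4 (C→A), site 7 (A→G), site 9 (C→T), site 14 (G→T), site 15 (C→T), site 24 (G→T), site 26 (T→A), site 27 (C→A), site 34 (A→G), site 38 (A→G), site 44 (C→T).
p = 13/45 = 0.288889.
d = −0.75 · ln(1 − (4/3)·0.288889) = −0.75 · ln(0.614815) = −0.75 · (-0.486434) = 0.3648.

0.3648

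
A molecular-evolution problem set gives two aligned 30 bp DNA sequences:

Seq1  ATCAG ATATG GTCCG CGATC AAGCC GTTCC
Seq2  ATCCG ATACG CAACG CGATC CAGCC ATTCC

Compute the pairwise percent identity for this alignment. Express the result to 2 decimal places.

The sequences differ at positions 4 (A/C), 9 (T/C), 11 (G/C), 12 (T/A), 13 (C/A), 21 (A/C), 26 (G/A).
23 of the 30 sites match, so the percent identity is 23/30 × 100 = 76.67%.

76.67%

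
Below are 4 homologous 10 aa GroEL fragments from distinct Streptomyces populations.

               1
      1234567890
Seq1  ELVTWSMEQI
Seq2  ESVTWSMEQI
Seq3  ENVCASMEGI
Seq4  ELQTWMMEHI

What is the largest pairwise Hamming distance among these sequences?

6

Pairwise Hamming distances:
  Seq1 vs Seq2: 1
  Seq1 vs Seq3: 4
  Seq1 vs Seq4: 3
  Seq2 vs Seq3: 4
  Seq2 vs Seq4: 4
  Seq3 vs Seq4: 6
The largest is 6, between Seq3 and Seq4.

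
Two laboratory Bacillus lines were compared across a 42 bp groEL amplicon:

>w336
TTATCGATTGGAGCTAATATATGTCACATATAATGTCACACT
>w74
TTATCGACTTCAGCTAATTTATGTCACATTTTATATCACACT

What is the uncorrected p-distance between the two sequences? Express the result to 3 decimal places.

0.167

Mismatches occur at site 8 (T/C), site 10 (G/T), site 11 (G/C), site 19 (A/T), site 30 (A/T), site 32 (A/T), site 35 (G/A).
There are 7 differences over 42 sites, so p = 7/42 = 0.167.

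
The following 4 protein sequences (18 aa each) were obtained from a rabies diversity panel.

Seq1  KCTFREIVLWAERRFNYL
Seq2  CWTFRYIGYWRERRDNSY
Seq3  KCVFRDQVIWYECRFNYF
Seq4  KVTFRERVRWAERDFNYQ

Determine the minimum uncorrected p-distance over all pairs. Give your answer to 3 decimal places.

Pairwise Hamming distances:
  Seq1 vs Seq2: 9
  Seq1 vs Seq3: 7
  Seq1 vs Seq4: 5
  Seq2 vs Seq3: 12
  Seq2 vs Seq4: 11
  Seq3 vs Seq4: 9
The smallest is 5 mismatches, between Seq1 and Seq4; p = 5/18 = 0.278.

0.278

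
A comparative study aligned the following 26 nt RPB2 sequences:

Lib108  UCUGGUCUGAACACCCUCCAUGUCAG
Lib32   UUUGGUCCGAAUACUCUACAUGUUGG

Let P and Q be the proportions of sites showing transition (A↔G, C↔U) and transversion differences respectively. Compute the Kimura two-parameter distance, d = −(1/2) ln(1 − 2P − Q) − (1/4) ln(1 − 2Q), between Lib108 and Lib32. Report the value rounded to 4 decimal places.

0.3666

The sequences differ at positions 2 (C/U, transition), 8 (U/C, transition), 12 (C/U, transition), 15 (C/U, transition), 18 (C/A, transversion), 24 (C/U, transition), 25 (A/G, transition).
Of the 7 differences, 6 transitions and 1 transversion over 26 sites: P = 6/26 = 0.230769, Q = 1/26 = 0.038462.
d = −0.5·ln(0.500000) − 0.25·ln(0.923076) = −0.5·(-0.693147) − 0.25·(-0.080044) = 0.3666.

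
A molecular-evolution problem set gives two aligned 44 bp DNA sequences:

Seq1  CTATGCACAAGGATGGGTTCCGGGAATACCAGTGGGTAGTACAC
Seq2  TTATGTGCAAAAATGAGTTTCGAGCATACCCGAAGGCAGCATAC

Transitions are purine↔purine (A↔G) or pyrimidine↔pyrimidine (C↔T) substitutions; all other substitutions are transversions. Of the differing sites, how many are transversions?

Differing sites — 1:C/T (Ti); 6:C/T (Ti); 7:A/G (Ti); 11:G/A (Ti); 12:G/A (Ti); 16:G/A (Ti); 20:C/T (Ti); 23:G/A (Ti); 25:A/C (Tv); 31:A/C (Tv); 33:T/A (Tv); 34:G/A (Ti); 37:T/C (Ti); 40:T/C (Ti); 42:C/T (Ti).
Of the 15 differences, 12 transitions and 3 transversions, so the answer is 3.

3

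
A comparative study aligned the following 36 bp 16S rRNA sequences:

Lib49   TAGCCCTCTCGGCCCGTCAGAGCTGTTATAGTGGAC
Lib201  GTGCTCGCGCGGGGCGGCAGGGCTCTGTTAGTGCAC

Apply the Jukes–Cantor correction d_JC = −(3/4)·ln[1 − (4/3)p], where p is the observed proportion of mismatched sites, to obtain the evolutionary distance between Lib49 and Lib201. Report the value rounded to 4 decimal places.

0.4926

Mismatches occur at site 1 (T/G), site 2 (A/T), site 5 (C/T), site 7 (T/G), site 9 (T/G), site 13 (C/G), site 14 (C/G), site 17 (T/G), site 21 (A/G), site 25 (G/C), site 27 (T/G), site 28 (A/T), site 34 (G/C).
p = 13/36 = 0.361111.
d = −0.75 · ln(1 − (4/3)·0.361111) = −0.75 · ln(0.518519) = −0.75 · (-0.656779) = 0.4926.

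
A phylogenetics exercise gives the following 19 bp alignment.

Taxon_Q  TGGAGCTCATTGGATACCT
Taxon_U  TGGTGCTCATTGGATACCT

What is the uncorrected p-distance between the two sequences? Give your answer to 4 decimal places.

0.0526

The sequences differ at position 4 (A/T).
There are 1 differences over 19 sites, so p = 1/19 = 0.0526.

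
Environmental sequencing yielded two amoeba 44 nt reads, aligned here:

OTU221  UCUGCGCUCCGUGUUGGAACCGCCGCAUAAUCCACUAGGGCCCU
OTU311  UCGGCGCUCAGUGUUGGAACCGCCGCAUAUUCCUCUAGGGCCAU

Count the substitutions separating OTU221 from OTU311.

5

Differing sites — 3:U/G; 10:C/A; 30:A/U; 34:A/U; 43:C/A.
That gives 5 mismatches out of 44 aligned sites, so the Hamming distance is 5.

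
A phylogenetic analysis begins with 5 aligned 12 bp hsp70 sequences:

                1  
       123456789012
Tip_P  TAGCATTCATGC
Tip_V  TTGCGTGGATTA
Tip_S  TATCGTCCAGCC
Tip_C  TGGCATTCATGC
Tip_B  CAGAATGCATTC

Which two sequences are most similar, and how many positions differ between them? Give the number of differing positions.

Pairwise Hamming distances:
  Tip_P vs Tip_V: 6
  Tip_P vs Tip_S: 5
  Tip_P vs Tip_C: 1
  Tip_P vs Tip_B: 4
  Tip_V vs Tip_S: 7
  Tip_V vs Tip_C: 6
  Tip_V vs Tip_B: 6
  Tip_S vs Tip_C: 6
  Tip_S vs Tip_B: 7
  Tip_C vs Tip_B: 5
The smallest is 1, between Tip_P and Tip_C.

1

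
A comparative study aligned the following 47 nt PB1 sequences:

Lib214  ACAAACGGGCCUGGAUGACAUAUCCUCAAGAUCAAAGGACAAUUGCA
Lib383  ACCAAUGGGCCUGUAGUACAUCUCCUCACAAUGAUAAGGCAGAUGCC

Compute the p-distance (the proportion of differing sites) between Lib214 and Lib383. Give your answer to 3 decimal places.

0.319

Differing sites — 3:A/C; 6:C/U; 14:G/U; 16:U/G; 17:G/U; 22:A/C; 29:A/C; 30:G/A; 33:C/G; 35:A/U; 37:G/A; 39:A/G; 42:A/G; 43:U/A; 47:A/C.
There are 15 differences over 47 sites, so p = 15/47 = 0.319.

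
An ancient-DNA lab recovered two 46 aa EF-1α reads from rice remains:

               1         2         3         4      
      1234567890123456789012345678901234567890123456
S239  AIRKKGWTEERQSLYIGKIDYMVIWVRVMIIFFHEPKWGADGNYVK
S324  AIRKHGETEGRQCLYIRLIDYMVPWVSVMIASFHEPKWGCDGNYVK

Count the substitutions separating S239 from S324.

11

The sequences differ at positions 5 (K/H), 7 (W/E), 10 (E/G), 13 (S/C), 17 (G/R), 18 (K/L), 24 (I/P), 27 (R/S), 31 (I/A), 32 (F/S), 40 (A/C).
That gives 11 mismatches out of 46 aligned sites, so the Hamming distance is 11.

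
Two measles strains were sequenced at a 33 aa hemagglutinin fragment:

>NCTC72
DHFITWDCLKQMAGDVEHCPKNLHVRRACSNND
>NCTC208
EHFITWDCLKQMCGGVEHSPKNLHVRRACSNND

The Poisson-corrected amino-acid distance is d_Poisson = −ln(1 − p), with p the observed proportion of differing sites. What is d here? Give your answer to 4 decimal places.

0.1292

Differing sites — 1:D/E; 13:A/C; 15:D/G; 19:C/S.
p = 4/33 = 0.121212.
d = −ln(1 − 0.121212) = −ln(0.878788) = 0.1292.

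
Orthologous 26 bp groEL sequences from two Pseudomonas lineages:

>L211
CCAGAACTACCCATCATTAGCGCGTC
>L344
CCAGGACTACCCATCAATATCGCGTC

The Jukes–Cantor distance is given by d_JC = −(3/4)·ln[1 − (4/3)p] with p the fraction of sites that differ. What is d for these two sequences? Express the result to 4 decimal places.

Mismatches occur at site 5 (A↔G), site 17 (T↔A), site 20 (G↔T).
p = 3/26 = 0.115385.
d = −0.75 · ln(1 − (4/3)·0.115385) = −0.75 · ln(0.846153) = −0.75 · (-0.167055) = 0.1253.

0.1253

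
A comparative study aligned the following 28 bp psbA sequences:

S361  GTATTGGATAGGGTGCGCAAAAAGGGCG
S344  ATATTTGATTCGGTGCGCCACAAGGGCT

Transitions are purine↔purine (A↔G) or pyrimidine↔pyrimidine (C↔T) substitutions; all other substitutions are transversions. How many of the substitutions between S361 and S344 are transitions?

1

Differing sites — 1:G/A (Ti); 6:G/T (Tv); 10:A/T (Tv); 11:G/C (Tv); 19:A/C (Tv); 21:A/C (Tv); 28:G/T (Tv).
Of the 7 differences, 1 transition and 6 transversions, so the answer is 1.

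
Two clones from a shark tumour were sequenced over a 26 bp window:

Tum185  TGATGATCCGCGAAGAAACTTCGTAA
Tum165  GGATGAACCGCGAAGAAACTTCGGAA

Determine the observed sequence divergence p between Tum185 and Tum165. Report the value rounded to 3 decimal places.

The sequences differ at positions 1 (T/G), 7 (T/A), 24 (T/G).
There are 3 differences over 26 sites, so p = 3/26 = 0.115.

0.115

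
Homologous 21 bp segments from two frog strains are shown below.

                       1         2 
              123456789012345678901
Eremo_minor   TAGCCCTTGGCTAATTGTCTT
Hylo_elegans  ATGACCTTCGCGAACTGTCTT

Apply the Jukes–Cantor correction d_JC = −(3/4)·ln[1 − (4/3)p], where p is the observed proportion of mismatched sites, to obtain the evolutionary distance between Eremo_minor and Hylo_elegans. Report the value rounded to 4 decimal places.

0.3597

The sequences differ at positions 1 (T/A), 2 (A/T), 4 (C/A), 9 (G/C), 12 (T/G), 15 (T/C).
p = 6/21 = 0.285714.
d = −0.75 · ln(1 − (4/3)·0.285714) = −0.75 · ln(0.619048) = −0.75 · (-0.479572) = 0.3597.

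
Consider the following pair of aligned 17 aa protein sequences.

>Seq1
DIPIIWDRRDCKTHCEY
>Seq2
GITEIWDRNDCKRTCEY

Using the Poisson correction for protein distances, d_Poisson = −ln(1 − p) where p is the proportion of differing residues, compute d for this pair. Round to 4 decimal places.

0.4353

The sequences differ at positions 1 (D/G), 3 (P/T), 4 (I/E), 9 (R/N), 13 (T/R), 14 (H/T).
p = 6/17 = 0.352941.
d = −ln(1 − 0.352941) = −ln(0.647059) = 0.4353.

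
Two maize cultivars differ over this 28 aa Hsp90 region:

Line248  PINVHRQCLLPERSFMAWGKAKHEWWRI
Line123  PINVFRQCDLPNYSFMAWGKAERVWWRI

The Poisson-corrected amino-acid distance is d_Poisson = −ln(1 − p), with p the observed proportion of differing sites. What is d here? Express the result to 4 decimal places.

Mismatches occur at site 5 (H/F), site 9 (L/D), site 12 (E/N), site 13 (R/Y), site 22 (K/E), site 23 (H/R), site 24 (E/V).
p = 7/28 = 0.250000.
d = −ln(1 − 0.250000) = −ln(0.750000) = 0.2877.

0.2877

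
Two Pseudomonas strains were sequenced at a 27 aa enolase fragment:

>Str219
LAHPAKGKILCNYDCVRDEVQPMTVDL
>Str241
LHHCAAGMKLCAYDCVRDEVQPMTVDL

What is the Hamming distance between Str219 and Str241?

Differing sites — 2:A/H; 4:P/C; 6:K/A; 8:K/M; 9:I/K; 12:N/A.
That gives 6 mismatches out of 27 aligned sites, so the Hamming distance is 6.

6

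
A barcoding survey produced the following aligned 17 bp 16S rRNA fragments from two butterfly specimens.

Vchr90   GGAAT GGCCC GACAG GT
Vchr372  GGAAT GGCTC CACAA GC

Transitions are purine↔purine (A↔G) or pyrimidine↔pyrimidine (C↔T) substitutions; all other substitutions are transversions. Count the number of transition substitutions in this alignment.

Differing sites — 9:C/T (Ti); 11:G/C (Tv); 15:G/A (Ti); 17:T/C (Ti).
Of the 4 differences, 3 transitions and 1 transversion, so the answer is 3.

3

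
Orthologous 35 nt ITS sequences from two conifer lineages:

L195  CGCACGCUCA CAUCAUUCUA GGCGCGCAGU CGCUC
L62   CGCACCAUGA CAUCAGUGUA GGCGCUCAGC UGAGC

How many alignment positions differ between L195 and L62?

10

Differing sites — 6:G/C; 7:C/A; 9:C/G; 16:U/G; 18:C/G; 26:G/U; 30:U/C; 31:C/U; 33:C/A; 34:U/G.
That gives 10 mismatches out of 35 aligned sites, so the Hamming distance is 10.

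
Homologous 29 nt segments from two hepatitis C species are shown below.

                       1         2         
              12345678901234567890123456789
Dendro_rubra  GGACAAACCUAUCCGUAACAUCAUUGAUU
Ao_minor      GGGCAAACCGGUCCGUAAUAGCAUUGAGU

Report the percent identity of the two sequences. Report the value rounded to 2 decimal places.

Differing sites — 3:A/G; 10:U/G; 11:A/G; 19:C/U; 21:U/G; 28:U/G.
23 of the 29 sites match, so the percent identity is 23/29 × 100 = 79.31%.

79.31%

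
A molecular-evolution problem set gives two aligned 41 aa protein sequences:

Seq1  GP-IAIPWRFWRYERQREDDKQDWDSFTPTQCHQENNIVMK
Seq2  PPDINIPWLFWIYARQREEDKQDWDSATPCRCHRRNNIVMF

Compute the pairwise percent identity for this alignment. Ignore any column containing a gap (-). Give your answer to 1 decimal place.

Excluding the 1 gap column leaves 40 comparable sites.
The sequences differ at positions 1 (G/P), 5 (A/N), 9 (R/L), 12 (R/I), 14 (E/A), 19 (D/E), 27 (F/A), 30 (T/C), 31 (Q/R), 34 (Q/R), 35 (E/R), 41 (K/F).
28 of the 40 comparable sites match, so the percent identity is 28/40 × 100 = 70.0%.

70.0%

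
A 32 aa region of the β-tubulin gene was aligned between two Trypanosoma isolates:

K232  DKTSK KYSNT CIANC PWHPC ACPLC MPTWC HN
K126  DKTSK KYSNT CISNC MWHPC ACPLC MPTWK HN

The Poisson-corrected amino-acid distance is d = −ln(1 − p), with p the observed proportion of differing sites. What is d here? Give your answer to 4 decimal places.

0.0984

Differing sites — 13:A/S; 16:P/M; 30:C/K.
p = 3/32 = 0.093750.
d = −ln(1 − 0.093750) = −ln(0.906250) = 0.0984.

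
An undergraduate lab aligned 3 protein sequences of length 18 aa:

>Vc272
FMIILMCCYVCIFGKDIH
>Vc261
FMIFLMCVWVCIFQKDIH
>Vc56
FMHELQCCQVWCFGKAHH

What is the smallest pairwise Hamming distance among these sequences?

4

Pairwise Hamming distances:
  Vc272 vs Vc261: 4
  Vc272 vs Vc56: 8
  Vc261 vs Vc56: 10
The smallest is 4, between Vc272 and Vc261.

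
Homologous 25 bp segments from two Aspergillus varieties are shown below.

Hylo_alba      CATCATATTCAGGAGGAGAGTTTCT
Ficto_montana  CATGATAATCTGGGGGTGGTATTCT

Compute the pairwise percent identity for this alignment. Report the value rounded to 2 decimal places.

68.00%

The sequences differ at positions 4 (C/G), 8 (T/A), 11 (A/T), 14 (A/G), 17 (A/T), 19 (A/G), 20 (G/T), 21 (T/A).
17 of the 25 sites match, so the percent identity is 17/25 × 100 = 68.00%.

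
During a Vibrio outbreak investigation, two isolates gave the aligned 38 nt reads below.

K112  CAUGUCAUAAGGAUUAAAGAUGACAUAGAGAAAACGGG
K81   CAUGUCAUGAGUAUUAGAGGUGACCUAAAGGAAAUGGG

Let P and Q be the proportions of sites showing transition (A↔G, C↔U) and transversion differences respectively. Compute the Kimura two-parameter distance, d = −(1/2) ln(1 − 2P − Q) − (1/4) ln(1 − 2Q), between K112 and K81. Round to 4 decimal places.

0.2576

Differing sites — 9:A/G (Ti); 12:G/U (Tv); 17:A/G (Ti); 20:A/G (Ti); 25:A/C (Tv); 28:G/A (Ti); 31:A/G (Ti); 35:C/U (Ti).
Of the 8 differences, 6 transitions and 2 transversions over 38 sites: P = 6/38 = 0.157895, Q = 2/38 = 0.052632.
d = −0.5·ln(0.631578) − 0.25·ln(0.894736) = −0.5·(-0.459534) − 0.25·(-0.111227) = 0.2576.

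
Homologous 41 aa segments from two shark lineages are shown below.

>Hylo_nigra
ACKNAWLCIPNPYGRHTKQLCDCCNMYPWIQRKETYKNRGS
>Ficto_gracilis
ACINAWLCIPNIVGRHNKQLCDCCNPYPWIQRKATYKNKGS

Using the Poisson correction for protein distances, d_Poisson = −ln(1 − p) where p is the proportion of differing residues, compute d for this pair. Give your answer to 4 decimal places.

The sequences differ at positions 3 (K/I), 12 (P/I), 13 (Y/V), 17 (T/N), 26 (M/P), 34 (E/A), 39 (R/K).
p = 7/41 = 0.170732.
d = −ln(1 − 0.170732) = −ln(0.829268) = 0.1872.

0.1872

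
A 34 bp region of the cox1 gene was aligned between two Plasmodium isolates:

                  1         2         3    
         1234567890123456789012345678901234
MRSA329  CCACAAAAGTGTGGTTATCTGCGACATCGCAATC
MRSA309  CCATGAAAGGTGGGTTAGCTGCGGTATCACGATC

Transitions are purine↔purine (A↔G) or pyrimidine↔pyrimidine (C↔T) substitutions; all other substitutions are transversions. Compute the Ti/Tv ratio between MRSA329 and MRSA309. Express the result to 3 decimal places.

Mismatches occur at site 4 (C→T, transition), site 5 (A→G, transition), site 10 (T→G, transversion), site 11 (G→T, transversion), site 12 (T→G, transversion), site 18 (T→G, transversion), site 24 (A→G, transition), site 25 (C→T, transition), site 29 (G→A, transition), site 31 (A→G, transition).
Of the 10 differences, 6 transitions and 4 transversions, so Ti/Tv = 6/4 = 1.500.

1.500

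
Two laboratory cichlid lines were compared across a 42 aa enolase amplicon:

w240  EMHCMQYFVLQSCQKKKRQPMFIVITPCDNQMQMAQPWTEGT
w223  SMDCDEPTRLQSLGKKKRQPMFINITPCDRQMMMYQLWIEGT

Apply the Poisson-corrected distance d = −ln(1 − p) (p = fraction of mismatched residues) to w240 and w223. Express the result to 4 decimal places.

0.4418

Differing sites — 1:E/S; 3:H/D; 5:M/D; 6:Q/E; 7:Y/P; 8:F/T; 9:V/R; 13:C/L; 14:Q/G; 24:V/N; 30:N/R; 33:Q/M; 35:A/Y; 37:P/L; 39:T/I.
p = 15/42 = 0.357143.
d = −ln(1 − 0.357143) = −ln(0.642857) = 0.4418.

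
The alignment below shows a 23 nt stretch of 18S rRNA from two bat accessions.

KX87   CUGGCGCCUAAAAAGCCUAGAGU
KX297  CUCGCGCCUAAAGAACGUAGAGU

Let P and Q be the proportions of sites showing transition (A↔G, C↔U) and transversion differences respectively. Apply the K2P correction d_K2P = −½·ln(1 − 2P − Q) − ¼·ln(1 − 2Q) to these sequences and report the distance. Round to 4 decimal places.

0.1989

Differing sites — 3:G/C (Tv); 13:A/G (Ti); 15:G/A (Ti); 17:C/G (Tv).
Of the 4 differences, 2 transitions and 2 transversions over 23 sites: P = 2/23 = 0.086957, Q = 2/23 = 0.086957.
d = −0.5·ln(0.739129) − 0.25·ln(0.826086) = −0.5·(-0.302283) − 0.25·(-0.191056) = 0.1989.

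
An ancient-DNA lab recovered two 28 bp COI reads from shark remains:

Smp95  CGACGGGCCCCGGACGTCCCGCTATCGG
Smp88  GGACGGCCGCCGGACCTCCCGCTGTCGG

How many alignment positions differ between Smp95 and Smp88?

5

Differing sites — 1:C/G; 7:G/C; 9:C/G; 16:G/C; 24:A/G.
That gives 5 mismatches out of 28 aligned sites, so the Hamming distance is 5.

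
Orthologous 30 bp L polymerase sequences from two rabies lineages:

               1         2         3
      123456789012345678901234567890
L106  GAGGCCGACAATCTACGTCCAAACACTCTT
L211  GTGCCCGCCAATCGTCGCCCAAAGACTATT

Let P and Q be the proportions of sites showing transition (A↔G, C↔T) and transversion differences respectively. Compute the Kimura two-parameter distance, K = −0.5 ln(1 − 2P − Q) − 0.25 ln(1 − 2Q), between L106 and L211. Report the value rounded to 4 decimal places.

0.3355

Differing sites — 2:A/T (Tv); 4:G/C (Tv); 8:A/C (Tv); 14:T/G (Tv); 15:A/T (Tv); 18:T/C (Ti); 24:C/G (Tv); 28:C/A (Tv).
Of the 8 differences, 1 transition and 7 transversions over 30 sites: P = 1/30 = 0.033333, Q = 7/30 = 0.233333.
d = −0.5·ln(0.700001) − 0.25·ln(0.533334) = −0.5·(-0.356674) − 0.25·(-0.628607) = 0.3355.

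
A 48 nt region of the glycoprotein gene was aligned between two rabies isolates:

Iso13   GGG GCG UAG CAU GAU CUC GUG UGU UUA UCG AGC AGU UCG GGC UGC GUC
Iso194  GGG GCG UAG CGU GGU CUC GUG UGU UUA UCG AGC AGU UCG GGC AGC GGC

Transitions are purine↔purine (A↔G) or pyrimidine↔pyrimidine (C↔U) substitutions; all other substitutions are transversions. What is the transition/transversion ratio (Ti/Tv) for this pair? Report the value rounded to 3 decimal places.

The sequences differ at positions 11 (A/G, transition), 14 (A/G, transition), 43 (U/A, transversion), 47 (U/G, transversion).
Of the 4 differences, 2 transitions and 2 transversions, so Ti/Tv = 2/2 = 1.000.

1.000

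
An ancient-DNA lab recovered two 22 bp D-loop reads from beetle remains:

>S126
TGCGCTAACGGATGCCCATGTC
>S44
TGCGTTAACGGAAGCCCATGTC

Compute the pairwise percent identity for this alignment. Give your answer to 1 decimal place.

Mismatches occur at site 5 (C↔T), site 13 (T↔A).
20 of the 22 sites match, so the percent identity is 20/22 × 100 = 90.9%.

90.9%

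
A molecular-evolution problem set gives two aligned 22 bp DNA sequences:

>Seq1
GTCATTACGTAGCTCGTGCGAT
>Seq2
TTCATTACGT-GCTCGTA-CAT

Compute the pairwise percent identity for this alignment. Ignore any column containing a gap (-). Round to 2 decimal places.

85.00%

Excluding the 2 gap columns leaves 20 comparable sites.
The sequences differ at positions 1 (G/T), 18 (G/A), 20 (G/C).
17 of the 20 comparable sites match, so the percent identity is 17/20 × 100 = 85.00%.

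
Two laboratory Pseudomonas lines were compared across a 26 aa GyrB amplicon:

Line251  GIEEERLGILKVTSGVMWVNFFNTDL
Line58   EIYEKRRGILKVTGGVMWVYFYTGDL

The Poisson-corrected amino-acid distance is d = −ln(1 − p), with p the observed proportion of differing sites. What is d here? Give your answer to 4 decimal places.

Differing sites — 1:G/E; 3:E/Y; 5:E/K; 7:L/R; 14:S/G; 20:N/Y; 22:F/Y; 23:N/T; 24:T/G.
p = 9/26 = 0.346154.
d = −ln(1 − 0.346154) = −ln(0.653846) = 0.4249.

0.4249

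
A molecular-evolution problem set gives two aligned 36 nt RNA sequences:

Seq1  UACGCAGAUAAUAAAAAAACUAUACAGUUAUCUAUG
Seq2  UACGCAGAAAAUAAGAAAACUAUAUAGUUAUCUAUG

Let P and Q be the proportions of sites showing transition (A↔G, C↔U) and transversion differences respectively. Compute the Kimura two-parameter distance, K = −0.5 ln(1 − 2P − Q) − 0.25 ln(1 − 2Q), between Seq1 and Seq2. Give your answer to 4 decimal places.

The sequences differ at positions 9 (U/A, transversion), 15 (A/G, transition), 25 (C/U, transition).
Of the 3 differences, 2 transitions and 1 transversion over 36 sites: P = 2/36 = 0.055556, Q = 1/36 = 0.027778.
d = −0.5·ln(0.861110) − 0.25·ln(0.944444) = −0.5·(-0.149533) − 0.25·(-0.057159) = 0.0891.

0.0891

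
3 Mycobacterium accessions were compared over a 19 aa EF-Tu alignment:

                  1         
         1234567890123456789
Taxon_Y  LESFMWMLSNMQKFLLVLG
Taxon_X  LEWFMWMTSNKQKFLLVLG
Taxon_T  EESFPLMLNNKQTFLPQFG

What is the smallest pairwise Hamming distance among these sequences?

3

Pairwise Hamming distances:
  Taxon_Y vs Taxon_X: 3
  Taxon_Y vs Taxon_T: 9
  Taxon_X vs Taxon_T: 10
The smallest is 3, between Taxon_Y and Taxon_X.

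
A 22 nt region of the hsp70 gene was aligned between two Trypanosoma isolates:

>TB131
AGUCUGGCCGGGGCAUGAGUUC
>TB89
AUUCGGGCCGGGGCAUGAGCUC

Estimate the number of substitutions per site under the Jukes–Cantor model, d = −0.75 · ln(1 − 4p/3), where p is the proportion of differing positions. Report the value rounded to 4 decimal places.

Mismatches occur at site 2 (G→U), site 5 (U→G), site 20 (U→C).
p = 3/22 = 0.136364.
d = −0.75 · ln(1 − (4/3)·0.136364) = −0.75 · ln(0.818181) = −0.75 · (-0.200672) = 0.1505.

0.1505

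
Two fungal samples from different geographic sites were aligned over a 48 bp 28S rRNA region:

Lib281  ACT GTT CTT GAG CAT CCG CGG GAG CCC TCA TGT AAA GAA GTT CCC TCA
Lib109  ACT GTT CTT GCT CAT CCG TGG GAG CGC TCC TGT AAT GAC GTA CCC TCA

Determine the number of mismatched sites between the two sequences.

The sequences differ at positions 11 (A/C), 12 (G/T), 19 (C/T), 26 (C/G), 30 (A/C), 36 (A/T), 39 (A/C), 42 (T/A).
That gives 8 mismatches out of 48 aligned sites, so the Hamming distance is 8.

8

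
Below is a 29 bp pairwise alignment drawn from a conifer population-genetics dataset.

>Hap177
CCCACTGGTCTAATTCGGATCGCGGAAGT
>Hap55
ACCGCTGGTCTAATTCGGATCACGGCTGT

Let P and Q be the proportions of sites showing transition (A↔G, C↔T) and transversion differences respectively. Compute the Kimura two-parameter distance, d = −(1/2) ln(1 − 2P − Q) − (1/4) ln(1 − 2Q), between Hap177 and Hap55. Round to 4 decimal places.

0.1961

Differing sites — 1:C/A (Tv); 4:A/G (Ti); 22:G/A (Ti); 26:A/C (Tv); 27:A/T (Tv).
Of the 5 differences, 2 transitions and 3 transversions over 29 sites: P = 2/29 = 0.068966, Q = 3/29 = 0.103448.
d = −0.5·ln(0.758620) − 0.25·ln(0.793104) = −0.5·(-0.276254) − 0.25·(-0.231801) = 0.1961.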